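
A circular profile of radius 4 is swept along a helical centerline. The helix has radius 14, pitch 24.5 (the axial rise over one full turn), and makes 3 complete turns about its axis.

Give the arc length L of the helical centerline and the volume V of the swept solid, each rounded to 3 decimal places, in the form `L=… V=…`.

2πR = 2π·14 = 87.964594
per-turn = √(87.964594² + 24.5²) = √(7737.7699 + 600.25) = √8338.0199 = 91.312758
L = 3 × 91.312758 = 273.938275
V = π·4² × L = 50.265482 × 273.938275 = 13769.639570

L=273.938 V=13769.640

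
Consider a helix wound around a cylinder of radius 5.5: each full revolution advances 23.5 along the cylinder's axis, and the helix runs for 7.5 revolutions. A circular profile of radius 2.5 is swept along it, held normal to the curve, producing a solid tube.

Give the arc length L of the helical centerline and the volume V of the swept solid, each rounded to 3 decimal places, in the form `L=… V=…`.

L=313.431 V=6154.205

2πR = 2π·5.5 = 34.557519
per-turn = √(34.557519² + 23.5²) = √(1194.2221 + 552.25) = √1746.4721 = 41.790814
L = 7.5 × 41.790814 = 313.431105
V = π·2.5² × L = 19.634954 × 313.431105 = 6154.205352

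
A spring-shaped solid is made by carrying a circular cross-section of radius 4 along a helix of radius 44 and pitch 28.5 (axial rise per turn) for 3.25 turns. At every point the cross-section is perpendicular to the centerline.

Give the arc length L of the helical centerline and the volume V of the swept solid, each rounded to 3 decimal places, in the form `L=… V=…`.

2πR = 2π·44 = 276.460154
per-turn = √(276.460154² + 28.5²) = √(76430.2165 + 812.25) = √77242.4665 = 277.925289
L = 3.25 × 277.925289 = 903.257191
V = π·4² × L = 50.265482 × 903.257191 = 45402.658464

L=903.257 V=45402.658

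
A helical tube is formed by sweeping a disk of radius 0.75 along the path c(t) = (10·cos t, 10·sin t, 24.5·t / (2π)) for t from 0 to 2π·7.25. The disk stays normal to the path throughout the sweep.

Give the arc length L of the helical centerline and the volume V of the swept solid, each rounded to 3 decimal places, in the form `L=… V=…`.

L=488.937 V=864.022

2πR = 2π·10 = 62.831853
per-turn = √(62.831853² + 24.5²) = √(3947.8418 + 600.25) = √4548.0918 = 67.439542
L = 7.25 × 67.439542 = 488.936676
V = π·0.75² × L = 1.767146 × 488.936676 = 864.022427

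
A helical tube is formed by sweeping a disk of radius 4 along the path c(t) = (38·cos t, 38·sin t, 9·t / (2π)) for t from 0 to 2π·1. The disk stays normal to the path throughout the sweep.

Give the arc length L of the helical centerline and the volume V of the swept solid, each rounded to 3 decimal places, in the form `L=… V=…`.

2πR = 2π·38 = 238.761042
per-turn = √(238.761042² + 9²) = √(57006.8350 + 81) = √57087.8350 = 238.930607
L = 1 × 238.930607 = 238.930607
V = π·4² × L = 50.265482 × 238.930607 = 12009.962241

L=238.931 V=12009.962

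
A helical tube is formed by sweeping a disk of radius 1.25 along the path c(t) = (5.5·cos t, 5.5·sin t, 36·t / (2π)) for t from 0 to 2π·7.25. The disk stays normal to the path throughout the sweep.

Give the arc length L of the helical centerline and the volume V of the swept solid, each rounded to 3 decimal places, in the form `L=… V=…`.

2πR = 2π·5.5 = 34.557519
per-turn = √(34.557519² + 36²) = √(1194.2221 + 1296) = √2490.2221 = 49.902126
L = 7.25 × 49.902126 = 361.790410
V = π·1.25² × L = 4.908739 × 361.790410 = 1775.934523

L=361.790 V=1775.935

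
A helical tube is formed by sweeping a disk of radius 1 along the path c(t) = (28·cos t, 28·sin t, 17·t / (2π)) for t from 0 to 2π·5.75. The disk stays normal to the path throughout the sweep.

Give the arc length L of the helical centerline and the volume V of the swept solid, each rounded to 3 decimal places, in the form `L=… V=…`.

L=1016.305 V=3192.815

2πR = 2π·28 = 175.929189
per-turn = √(175.929189² + 17²) = √(30951.0794 + 289) = √31240.0794 = 176.748633
L = 5.75 × 176.748633 = 1016.304642
V = π·1² × L = 3.141593 × 1016.304642 = 3192.815197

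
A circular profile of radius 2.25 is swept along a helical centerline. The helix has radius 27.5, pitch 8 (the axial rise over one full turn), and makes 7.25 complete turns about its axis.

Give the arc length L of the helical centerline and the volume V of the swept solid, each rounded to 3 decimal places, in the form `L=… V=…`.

L=1254.052 V=19944.836

2πR = 2π·27.5 = 172.787596
per-turn = √(172.787596² + 8²) = √(29855.5533 + 64) = √29919.5533 = 172.972695
L = 7.25 × 172.972695 = 1254.052041
V = π·2.25² × L = 15.904313 × 1254.052041 = 19944.835935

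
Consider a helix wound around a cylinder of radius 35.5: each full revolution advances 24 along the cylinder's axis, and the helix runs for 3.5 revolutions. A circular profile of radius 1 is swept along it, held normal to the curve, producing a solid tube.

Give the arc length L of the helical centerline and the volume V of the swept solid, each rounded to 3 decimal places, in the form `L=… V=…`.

2πR = 2π·35.5 = 223.053078
per-turn = √(223.053078² + 24²) = √(49752.6758 + 576) = √50328.6758 = 224.340535
L = 3.5 × 224.340535 = 785.191874
V = π·1² × L = 3.141593 × 785.191874 = 2466.753022

L=785.192 V=2466.753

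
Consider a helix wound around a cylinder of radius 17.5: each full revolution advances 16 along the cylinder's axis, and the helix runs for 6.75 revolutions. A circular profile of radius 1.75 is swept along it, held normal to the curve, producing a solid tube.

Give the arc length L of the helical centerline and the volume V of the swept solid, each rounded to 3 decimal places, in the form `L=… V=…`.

2πR = 2π·17.5 = 109.955743
per-turn = √(109.955743² + 16²) = √(12090.2654 + 256) = √12346.2654 = 111.113750
L = 6.75 × 111.113750 = 750.017811
V = π·1.75² × L = 9.621128 × 750.017811 = 7216.016989

L=750.018 V=7216.017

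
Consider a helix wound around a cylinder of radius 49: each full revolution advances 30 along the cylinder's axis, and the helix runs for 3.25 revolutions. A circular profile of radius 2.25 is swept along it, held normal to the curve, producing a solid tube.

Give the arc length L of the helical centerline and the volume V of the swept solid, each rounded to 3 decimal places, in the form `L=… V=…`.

2πR = 2π·49 = 307.876080
per-turn = √(307.876080² + 30²) = √(94787.6807 + 900) = √95687.6807 = 309.334254
L = 3.25 × 309.334254 = 1005.336325
V = π·2.25² × L = 15.904313 × 1005.336325 = 15989.183396

L=1005.336 V=15989.183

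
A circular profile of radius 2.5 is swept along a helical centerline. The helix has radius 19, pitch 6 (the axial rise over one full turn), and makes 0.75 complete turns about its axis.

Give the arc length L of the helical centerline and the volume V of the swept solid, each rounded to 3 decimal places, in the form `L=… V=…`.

2πR = 2π·19 = 119.380521
per-turn = √(119.380521² + 6²) = √(14251.7088 + 36) = √14287.7088 = 119.531204
L = 0.75 × 119.531204 = 89.648403
V = π·2.5² × L = 19.634954 × 89.648403 = 1760.242278

L=89.648 V=1760.242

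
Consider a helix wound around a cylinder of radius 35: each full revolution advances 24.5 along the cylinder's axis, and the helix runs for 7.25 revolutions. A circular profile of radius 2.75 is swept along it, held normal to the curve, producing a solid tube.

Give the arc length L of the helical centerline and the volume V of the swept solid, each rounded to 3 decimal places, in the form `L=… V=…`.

2πR = 2π·35 = 219.911486
per-turn = √(219.911486² + 24.5²) = √(48361.0616 + 600.25) = √48961.3116 = 221.272031
L = 7.25 × 221.272031 = 1604.222222
V = π·2.75² × L = 23.758294 × 1604.222222 = 38113.583914

L=1604.222 V=38113.584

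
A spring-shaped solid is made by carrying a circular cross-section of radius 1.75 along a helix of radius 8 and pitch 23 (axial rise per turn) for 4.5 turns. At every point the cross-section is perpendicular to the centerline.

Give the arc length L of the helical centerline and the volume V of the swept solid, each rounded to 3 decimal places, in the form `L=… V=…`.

L=248.749 V=2393.250

2πR = 2π·8 = 50.265482
per-turn = √(50.265482² + 23²) = √(2526.6187 + 529) = √3055.6187 = 55.277651
L = 4.5 × 55.277651 = 248.749431
V = π·1.75² × L = 9.621128 × 248.749431 = 2393.249988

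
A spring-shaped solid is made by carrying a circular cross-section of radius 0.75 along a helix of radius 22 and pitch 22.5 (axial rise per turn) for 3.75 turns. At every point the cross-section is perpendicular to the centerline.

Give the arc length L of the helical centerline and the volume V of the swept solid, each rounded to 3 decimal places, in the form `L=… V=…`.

L=525.185 V=928.078

2πR = 2π·22 = 138.230077
per-turn = √(138.230077² + 22.5²) = √(19107.5541 + 506.25) = √19613.8041 = 140.049292
L = 3.75 × 140.049292 = 525.184844
V = π·0.75² × L = 1.767146 × 525.184844 = 928.078227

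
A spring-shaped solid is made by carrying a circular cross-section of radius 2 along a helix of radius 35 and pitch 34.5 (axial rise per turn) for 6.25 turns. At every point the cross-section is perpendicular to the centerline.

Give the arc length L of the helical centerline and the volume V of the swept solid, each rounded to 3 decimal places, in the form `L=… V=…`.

2πR = 2π·35 = 219.911486
per-turn = √(219.911486² + 34.5²) = √(48361.0616 + 1190.25) = √49551.3116 = 222.601239
L = 6.25 × 222.601239 = 1391.257743
V = π·2² × L = 12.566371 × 1391.257743 = 17483.060421

L=1391.258 V=17483.060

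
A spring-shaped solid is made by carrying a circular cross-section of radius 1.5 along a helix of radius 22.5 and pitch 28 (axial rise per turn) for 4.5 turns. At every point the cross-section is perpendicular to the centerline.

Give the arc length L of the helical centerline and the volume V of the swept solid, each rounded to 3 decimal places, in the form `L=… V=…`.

L=648.530 V=4584.190

2πR = 2π·22.5 = 141.371669
per-turn = √(141.371669² + 28²) = √(19985.9489 + 784) = √20769.9489 = 144.117830
L = 4.5 × 144.117830 = 648.530235
V = π·1.5² × L = 7.068583 × 648.530235 = 4584.190098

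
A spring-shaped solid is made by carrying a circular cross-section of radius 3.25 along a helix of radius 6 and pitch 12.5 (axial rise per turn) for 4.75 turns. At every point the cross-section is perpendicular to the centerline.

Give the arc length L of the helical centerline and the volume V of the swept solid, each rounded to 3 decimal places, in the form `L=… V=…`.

2πR = 2π·6 = 37.699112
per-turn = √(37.699112² + 12.5²) = √(1421.2230 + 156.25) = √1577.4730 = 39.717415
L = 4.75 × 39.717415 = 188.657720
V = π·3.25² × L = 33.183072 × 188.657720 = 6260.242783

L=188.658 V=6260.243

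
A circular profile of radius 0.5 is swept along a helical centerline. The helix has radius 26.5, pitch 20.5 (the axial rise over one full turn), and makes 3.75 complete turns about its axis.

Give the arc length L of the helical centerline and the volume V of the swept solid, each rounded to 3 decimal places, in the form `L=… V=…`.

2πR = 2π·26.5 = 166.504411
per-turn = √(166.504411² + 20.5²) = √(27723.7188 + 420.25) = √28143.9688 = 167.761643
L = 3.75 × 167.761643 = 629.106160
V = π·0.5² × L = 0.785398 × 629.106160 = 494.098823

L=629.106 V=494.099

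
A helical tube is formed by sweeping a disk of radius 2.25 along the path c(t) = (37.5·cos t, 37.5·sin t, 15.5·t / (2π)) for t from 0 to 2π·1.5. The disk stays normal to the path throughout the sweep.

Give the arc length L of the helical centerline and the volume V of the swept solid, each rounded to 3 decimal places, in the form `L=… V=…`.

2πR = 2π·37.5 = 235.619449
per-turn = √(235.619449² + 15.5²) = √(55516.5248 + 240.25) = √55756.7748 = 236.128725
L = 1.5 × 236.128725 = 354.193087
V = π·2.25² × L = 15.904313 × 354.193087 = 5633.197658

L=354.193 V=5633.198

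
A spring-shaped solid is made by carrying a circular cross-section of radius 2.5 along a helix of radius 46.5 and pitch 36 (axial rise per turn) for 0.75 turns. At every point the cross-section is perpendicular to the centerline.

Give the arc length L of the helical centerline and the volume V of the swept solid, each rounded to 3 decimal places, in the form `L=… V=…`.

L=220.783 V=4335.069

2πR = 2π·46.5 = 292.168117
per-turn = √(292.168117² + 36²) = √(85362.2085 + 1296) = √86658.2085 = 294.377663
L = 0.75 × 294.377663 = 220.783247
V = π·2.5² × L = 19.634954 × 220.783247 = 4335.068922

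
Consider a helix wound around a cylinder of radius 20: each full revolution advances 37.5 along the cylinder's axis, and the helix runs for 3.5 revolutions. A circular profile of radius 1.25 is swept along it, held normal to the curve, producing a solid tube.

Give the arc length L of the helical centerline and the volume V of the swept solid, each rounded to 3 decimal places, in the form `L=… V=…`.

L=458.989 V=2253.056

2πR = 2π·20 = 125.663706
per-turn = √(125.663706² + 37.5²) = √(15791.3670 + 1406.25) = √17197.6170 = 131.139685
L = 3.5 × 131.139685 = 458.988898
V = π·1.25² × L = 4.908739 × 458.988898 = 2253.056486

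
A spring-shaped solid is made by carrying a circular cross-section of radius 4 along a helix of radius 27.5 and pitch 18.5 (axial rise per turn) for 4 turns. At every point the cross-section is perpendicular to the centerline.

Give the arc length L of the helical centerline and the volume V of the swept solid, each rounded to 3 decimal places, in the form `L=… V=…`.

2πR = 2π·27.5 = 172.787596
per-turn = √(172.787596² + 18.5²) = √(29855.5533 + 342.25) = √30197.8033 = 173.775152
L = 4 × 173.775152 = 695.100606
V = π·4² × L = 50.265482 × 695.100606 = 34939.567337

L=695.101 V=34939.567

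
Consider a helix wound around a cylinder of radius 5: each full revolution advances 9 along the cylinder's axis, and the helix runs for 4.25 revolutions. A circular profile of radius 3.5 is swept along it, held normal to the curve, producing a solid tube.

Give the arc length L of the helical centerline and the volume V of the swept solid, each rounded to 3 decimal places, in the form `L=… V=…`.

2πR = 2π·5 = 31.415927
per-turn = √(31.415927² + 9²) = √(986.9604 + 81) = √1067.9604 = 32.679664
L = 4.25 × 32.679664 = 138.888572
V = π·3.5² × L = 38.484510 × 138.888572 = 5345.058641

L=138.889 V=5345.059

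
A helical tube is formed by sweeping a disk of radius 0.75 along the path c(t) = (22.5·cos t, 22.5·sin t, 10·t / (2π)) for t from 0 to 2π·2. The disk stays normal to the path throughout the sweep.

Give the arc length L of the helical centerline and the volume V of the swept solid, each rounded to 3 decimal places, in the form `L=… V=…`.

L=283.450 V=500.897

2πR = 2π·22.5 = 141.371669
per-turn = √(141.371669² + 10²) = √(19985.9489 + 100) = √20085.9489 = 141.724906
L = 2 × 141.724906 = 283.449812
V = π·0.75² × L = 1.767146 × 283.449812 = 500.897163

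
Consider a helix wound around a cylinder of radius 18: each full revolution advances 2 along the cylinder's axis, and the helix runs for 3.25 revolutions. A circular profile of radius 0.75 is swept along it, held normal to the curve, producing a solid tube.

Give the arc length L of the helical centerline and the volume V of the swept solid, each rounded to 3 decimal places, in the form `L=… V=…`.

L=367.624 V=649.645

2πR = 2π·18 = 113.097336
per-turn = √(113.097336² + 2²) = √(12791.0073 + 4) = √12795.0073 = 113.115018
L = 3.25 × 113.115018 = 367.623809
V = π·0.75² × L = 1.767146 × 367.623809 = 649.644894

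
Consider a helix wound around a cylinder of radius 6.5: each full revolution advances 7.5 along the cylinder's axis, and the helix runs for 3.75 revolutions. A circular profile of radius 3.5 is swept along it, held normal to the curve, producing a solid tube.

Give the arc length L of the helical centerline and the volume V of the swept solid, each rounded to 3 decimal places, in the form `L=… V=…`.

2πR = 2π·6.5 = 40.840704
per-turn = √(40.840704² + 7.5²) = √(1667.9631 + 56.25) = √1724.2131 = 41.523646
L = 3.75 × 41.523646 = 155.713671
V = π·3.5² × L = 38.484510 × 155.713671 = 5992.564330

L=155.714 V=5992.564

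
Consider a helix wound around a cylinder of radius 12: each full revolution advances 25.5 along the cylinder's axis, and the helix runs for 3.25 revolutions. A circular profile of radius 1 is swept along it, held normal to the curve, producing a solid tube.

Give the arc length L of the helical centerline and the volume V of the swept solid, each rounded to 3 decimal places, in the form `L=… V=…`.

2πR = 2π·12 = 75.398224
per-turn = √(75.398224² + 25.5²) = √(5684.8921 + 650.25) = √6335.1421 = 79.593606
L = 3.25 × 79.593606 = 258.679220
V = π·1² × L = 3.141593 × 258.679220 = 812.664737

L=258.679 V=812.665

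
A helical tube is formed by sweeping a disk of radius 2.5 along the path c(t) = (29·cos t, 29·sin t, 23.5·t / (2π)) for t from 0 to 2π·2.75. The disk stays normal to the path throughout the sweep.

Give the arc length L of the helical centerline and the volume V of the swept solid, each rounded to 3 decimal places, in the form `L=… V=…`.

2πR = 2π·29 = 182.212374
per-turn = √(182.212374² + 23.5²) = √(33201.3492 + 552.25) = √33753.5992 = 183.721526
L = 2.75 × 183.721526 = 505.234197
V = π·2.5² × L = 19.634954 × 505.234197 = 9920.250264

L=505.234 V=9920.250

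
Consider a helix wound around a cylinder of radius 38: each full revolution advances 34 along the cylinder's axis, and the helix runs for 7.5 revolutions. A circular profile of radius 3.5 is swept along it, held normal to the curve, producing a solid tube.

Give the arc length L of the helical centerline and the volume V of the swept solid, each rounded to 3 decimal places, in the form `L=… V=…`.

L=1808.773 V=69609.739

2πR = 2π·38 = 238.761042
per-turn = √(238.761042² + 34²) = √(57006.8350 + 1156) = √58162.8350 = 241.169722
L = 7.5 × 241.169722 = 1808.772918
V = π·3.5² × L = 38.484510 × 1808.772918 = 69609.739473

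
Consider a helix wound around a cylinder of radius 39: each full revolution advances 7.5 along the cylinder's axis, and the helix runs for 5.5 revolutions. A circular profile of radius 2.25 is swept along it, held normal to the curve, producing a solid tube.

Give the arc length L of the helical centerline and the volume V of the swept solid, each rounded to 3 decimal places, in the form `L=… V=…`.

2πR = 2π·39 = 245.044227
per-turn = √(245.044227² + 7.5²) = √(60046.6732 + 56.25) = √60102.9232 = 245.158975
L = 5.5 × 245.158975 = 1348.374364
V = π·2.25² × L = 15.904313 × 1348.374364 = 21444.967672

L=1348.374 V=21444.968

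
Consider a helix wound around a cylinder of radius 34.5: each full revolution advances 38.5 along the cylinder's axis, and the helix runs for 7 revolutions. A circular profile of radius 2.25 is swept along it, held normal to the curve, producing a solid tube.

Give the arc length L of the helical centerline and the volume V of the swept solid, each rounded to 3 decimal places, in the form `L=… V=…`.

L=1541.136 V=24510.710

2πR = 2π·34.5 = 216.769893
per-turn = √(216.769893² + 38.5²) = √(46989.1866 + 1482.25) = √48471.4366 = 220.162296
L = 7 × 220.162296 = 1541.136072
V = π·2.25² × L = 15.904313 × 1541.136072 = 24510.710163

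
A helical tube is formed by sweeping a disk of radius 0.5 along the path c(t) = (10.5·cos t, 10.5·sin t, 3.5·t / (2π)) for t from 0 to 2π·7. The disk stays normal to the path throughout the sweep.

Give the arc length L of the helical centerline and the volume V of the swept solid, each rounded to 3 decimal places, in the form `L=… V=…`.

2πR = 2π·10.5 = 65.973446
per-turn = √(65.973446² + 3.5²) = √(4352.4955 + 12.25) = √4364.7455 = 66.066221
L = 7 × 66.066221 = 462.463546
V = π·0.5² × L = 0.785398 × 462.463546 = 363.218020

L=462.464 V=363.218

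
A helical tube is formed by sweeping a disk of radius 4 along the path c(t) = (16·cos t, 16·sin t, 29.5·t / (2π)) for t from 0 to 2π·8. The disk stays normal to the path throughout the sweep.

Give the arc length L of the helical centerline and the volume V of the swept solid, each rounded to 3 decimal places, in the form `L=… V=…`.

2πR = 2π·16 = 100.530965
per-turn = √(100.530965² + 29.5²) = √(10106.4749 + 870.25) = √10976.7249 = 104.769866
L = 8 × 104.769866 = 838.158931
V = π·4² × L = 50.265482 × 838.158931 = 42130.463055

L=838.159 V=42130.463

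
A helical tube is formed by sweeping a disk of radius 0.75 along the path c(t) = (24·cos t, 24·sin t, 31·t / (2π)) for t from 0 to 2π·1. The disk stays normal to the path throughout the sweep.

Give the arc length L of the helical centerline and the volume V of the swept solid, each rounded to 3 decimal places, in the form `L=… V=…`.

2πR = 2π·24 = 150.796447
per-turn = √(150.796447² + 31²) = √(22739.5685 + 961) = √23700.5685 = 153.949890
L = 1 × 153.949890 = 153.949890
V = π·0.75² × L = 1.767146 × 153.949890 = 272.051911

L=153.950 V=272.052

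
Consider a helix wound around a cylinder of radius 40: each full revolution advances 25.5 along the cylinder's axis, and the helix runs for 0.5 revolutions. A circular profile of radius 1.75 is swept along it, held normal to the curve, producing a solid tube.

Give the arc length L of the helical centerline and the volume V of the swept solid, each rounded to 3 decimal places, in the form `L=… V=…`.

L=126.309 V=1215.234

2πR = 2π·40 = 251.327412
per-turn = √(251.327412² + 25.5²) = √(63165.4682 + 650.25) = √63815.7182 = 252.617731
L = 0.5 × 252.617731 = 126.308866
V = π·1.75² × L = 9.621128 × 126.308866 = 1215.233701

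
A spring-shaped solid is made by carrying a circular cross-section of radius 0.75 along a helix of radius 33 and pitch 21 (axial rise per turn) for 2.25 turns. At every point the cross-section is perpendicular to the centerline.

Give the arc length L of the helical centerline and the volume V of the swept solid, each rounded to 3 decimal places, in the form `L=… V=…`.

L=468.913 V=828.638

2πR = 2π·33 = 207.345115
per-turn = √(207.345115² + 21²) = √(42991.9968 + 441) = √43432.9968 = 208.405846
L = 2.25 × 208.405846 = 468.913154
V = π·0.75² × L = 1.767146 × 468.913154 = 828.637943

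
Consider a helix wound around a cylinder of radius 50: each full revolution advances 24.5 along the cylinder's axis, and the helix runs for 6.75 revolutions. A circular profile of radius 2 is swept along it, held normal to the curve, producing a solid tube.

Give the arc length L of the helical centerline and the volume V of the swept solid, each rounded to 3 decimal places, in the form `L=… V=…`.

2πR = 2π·50 = 314.159265
per-turn = √(314.159265² + 24.5²) = √(98696.0440 + 600.25) = √99296.2940 = 315.113145
L = 6.75 × 315.113145 = 2127.013727
V = π·2² × L = 12.566371 × 2127.013727 = 26728.842798

L=2127.014 V=26728.843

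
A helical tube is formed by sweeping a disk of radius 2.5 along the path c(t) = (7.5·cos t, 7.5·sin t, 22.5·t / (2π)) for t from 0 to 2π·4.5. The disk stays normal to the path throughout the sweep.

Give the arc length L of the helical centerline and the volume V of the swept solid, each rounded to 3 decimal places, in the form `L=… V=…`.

L=234.989 V=4614.003

2πR = 2π·7.5 = 47.123890
per-turn = √(47.123890² + 22.5²) = √(2220.6610 + 506.25) = √2726.9110 = 52.219833
L = 4.5 × 52.219833 = 234.989250
V = π·2.5² × L = 19.634954 × 234.989250 = 4614.003132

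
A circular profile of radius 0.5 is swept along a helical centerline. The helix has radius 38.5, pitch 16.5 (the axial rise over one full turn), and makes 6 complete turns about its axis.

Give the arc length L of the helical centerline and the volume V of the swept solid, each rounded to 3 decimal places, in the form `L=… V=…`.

2πR = 2π·38.5 = 241.902634
per-turn = √(241.902634² + 16.5²) = √(58516.8845 + 272.25) = √58789.1345 = 242.464708
L = 6 × 242.464708 = 1454.788246
V = π·0.5² × L = 0.785398 × 1454.788246 = 1142.588017

L=1454.788 V=1142.588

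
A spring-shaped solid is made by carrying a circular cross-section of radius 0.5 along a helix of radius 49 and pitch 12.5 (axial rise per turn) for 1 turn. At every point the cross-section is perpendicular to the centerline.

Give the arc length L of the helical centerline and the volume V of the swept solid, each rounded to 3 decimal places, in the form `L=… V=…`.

L=308.130 V=242.005

2πR = 2π·49 = 307.876080
per-turn = √(307.876080² + 12.5²) = √(94787.6807 + 156.25) = √94943.9307 = 308.129730
L = 1 × 308.129730 = 308.129730
V = π·0.5² × L = 0.785398 × 308.129730 = 242.004524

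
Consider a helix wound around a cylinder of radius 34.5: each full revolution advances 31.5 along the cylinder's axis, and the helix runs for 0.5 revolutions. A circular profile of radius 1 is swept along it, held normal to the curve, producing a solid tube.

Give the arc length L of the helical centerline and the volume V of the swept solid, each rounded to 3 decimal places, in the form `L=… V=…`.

2πR = 2π·34.5 = 216.769893
per-turn = √(216.769893² + 31.5²) = √(46989.1866 + 992.25) = √47981.4366 = 219.046654
L = 0.5 × 219.046654 = 109.523327
V = π·1² × L = 3.141593 × 109.523327 = 344.077679

L=109.523 V=344.078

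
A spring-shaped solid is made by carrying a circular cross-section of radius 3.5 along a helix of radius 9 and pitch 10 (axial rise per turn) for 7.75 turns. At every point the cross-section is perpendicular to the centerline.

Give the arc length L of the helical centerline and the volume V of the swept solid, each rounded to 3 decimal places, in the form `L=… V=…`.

L=445.052 V=17127.605

2πR = 2π·9 = 56.548668
per-turn = √(56.548668² + 10²) = √(3197.7518 + 100) = √3297.7518 = 57.426055
L = 7.75 × 57.426055 = 445.051928
V = π·3.5² × L = 38.484510 × 445.051928 = 17127.605395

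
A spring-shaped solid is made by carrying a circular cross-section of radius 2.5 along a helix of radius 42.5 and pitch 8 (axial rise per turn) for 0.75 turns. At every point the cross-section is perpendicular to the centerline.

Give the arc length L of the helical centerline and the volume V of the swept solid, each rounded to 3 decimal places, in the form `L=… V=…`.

2πR = 2π·42.5 = 267.035376
per-turn = √(267.035376² + 8²) = √(71307.8918 + 64) = √71371.8918 = 267.155183
L = 0.75 × 267.155183 = 200.366387
V = π·2.5² × L = 19.634954 × 200.366387 = 3934.184814

L=200.366 V=3934.185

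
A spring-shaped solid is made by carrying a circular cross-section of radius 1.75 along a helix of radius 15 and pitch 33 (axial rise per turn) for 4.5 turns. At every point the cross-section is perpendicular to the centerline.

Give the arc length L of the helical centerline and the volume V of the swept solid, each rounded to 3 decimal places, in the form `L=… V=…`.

2πR = 2π·15 = 94.247780
per-turn = √(94.247780² + 33²) = √(8882.6440 + 1089) = √9971.6440 = 99.858119
L = 4.5 × 99.858119 = 449.361536
V = π·1.75² × L = 9.621128 × 449.361536 = 4323.364634

L=449.362 V=4323.365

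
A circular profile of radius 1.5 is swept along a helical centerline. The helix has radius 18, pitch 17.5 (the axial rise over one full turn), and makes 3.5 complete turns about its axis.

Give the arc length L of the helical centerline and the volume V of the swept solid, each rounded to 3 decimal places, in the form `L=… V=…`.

2πR = 2π·18 = 113.097336
per-turn = √(113.097336² + 17.5²) = √(12791.0073 + 306.25) = √13097.2573 = 114.443249
L = 3.5 × 114.443249 = 400.551372
V = π·1.5² × L = 7.068583 × 400.551372 = 2831.330810

L=400.551 V=2831.331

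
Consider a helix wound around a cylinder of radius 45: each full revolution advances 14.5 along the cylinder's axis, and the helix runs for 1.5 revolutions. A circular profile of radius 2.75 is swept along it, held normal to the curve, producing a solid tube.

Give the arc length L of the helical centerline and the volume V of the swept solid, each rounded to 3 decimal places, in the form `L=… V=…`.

2πR = 2π·45 = 282.743339
per-turn = √(282.743339² + 14.5²) = √(79943.7956 + 210.25) = √80154.0456 = 283.114898
L = 1.5 × 283.114898 = 424.672347
V = π·2.75² × L = 23.758294 × 424.672347 = 10089.490673

L=424.672 V=10089.491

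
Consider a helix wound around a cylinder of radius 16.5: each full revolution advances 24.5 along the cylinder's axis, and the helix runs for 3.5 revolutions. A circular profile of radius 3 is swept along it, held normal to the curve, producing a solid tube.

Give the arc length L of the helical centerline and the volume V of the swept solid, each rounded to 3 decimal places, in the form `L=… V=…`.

2πR = 2π·16.5 = 103.672558
per-turn = √(103.672558² + 24.5²) = √(10747.9992 + 600.25) = √11348.2492 = 106.528162
L = 3.5 × 106.528162 = 372.848565
V = π·3² × L = 28.274334 × 372.848565 = 10542.044822

L=372.849 V=10542.045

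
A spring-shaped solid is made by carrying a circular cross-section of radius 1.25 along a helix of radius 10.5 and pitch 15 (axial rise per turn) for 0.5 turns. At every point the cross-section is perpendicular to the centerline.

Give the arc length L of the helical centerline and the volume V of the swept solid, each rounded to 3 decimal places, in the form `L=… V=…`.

L=33.829 V=166.056

2πR = 2π·10.5 = 65.973446
per-turn = √(65.973446² + 15²) = √(4352.4955 + 225) = √4577.4955 = 67.657191
L = 0.5 × 67.657191 = 33.828596
V = π·1.25² × L = 4.908739 × 33.828596 = 166.055731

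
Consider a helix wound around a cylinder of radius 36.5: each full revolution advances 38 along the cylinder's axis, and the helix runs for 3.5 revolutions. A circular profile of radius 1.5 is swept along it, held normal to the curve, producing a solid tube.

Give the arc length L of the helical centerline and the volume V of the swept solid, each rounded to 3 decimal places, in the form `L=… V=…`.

2πR = 2π·36.5 = 229.336264
per-turn = √(229.336264² + 38²) = √(52595.1219 + 1444) = √54039.1219 = 232.463162
L = 3.5 × 232.463162 = 813.621068
V = π·1.5² × L = 7.068583 × 813.621068 = 5751.148434

L=813.621 V=5751.148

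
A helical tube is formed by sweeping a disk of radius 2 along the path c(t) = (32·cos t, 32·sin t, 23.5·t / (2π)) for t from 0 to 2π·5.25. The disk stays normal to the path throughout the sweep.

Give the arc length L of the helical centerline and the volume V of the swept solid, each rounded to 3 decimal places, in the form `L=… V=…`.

L=1062.761 V=13355.044

2πR = 2π·32 = 201.061930
per-turn = √(201.061930² + 23.5²) = √(40425.8996 + 552.25) = √40978.1496 = 202.430604
L = 5.25 × 202.430604 = 1062.760673
V = π·2² × L = 12.566371 × 1062.760673 = 13355.044497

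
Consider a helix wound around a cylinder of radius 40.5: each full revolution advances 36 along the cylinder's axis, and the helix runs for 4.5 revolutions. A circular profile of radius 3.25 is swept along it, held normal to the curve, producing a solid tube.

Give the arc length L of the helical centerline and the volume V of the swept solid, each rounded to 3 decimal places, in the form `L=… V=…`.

2πR = 2π·40.5 = 254.469005
per-turn = √(254.469005² + 36²) = √(64754.4745 + 1296) = √66050.4745 = 257.002869
L = 4.5 × 257.002869 = 1156.512909
V = π·3.25² × L = 33.183072 × 1156.512909 = 38376.651587

L=1156.513 V=38376.652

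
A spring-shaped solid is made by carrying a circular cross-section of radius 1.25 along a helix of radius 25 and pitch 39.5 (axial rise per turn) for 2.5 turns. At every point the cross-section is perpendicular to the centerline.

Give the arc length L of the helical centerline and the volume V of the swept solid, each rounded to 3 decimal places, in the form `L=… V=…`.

2πR = 2π·25 = 157.079633
per-turn = √(157.079633² + 39.5²) = √(24674.0110 + 1560.25) = √26234.2610 = 161.969939
L = 2.5 × 161.969939 = 404.924846
V = π·1.25² × L = 4.908739 × 404.924846 = 1987.670192

L=404.925 V=1987.670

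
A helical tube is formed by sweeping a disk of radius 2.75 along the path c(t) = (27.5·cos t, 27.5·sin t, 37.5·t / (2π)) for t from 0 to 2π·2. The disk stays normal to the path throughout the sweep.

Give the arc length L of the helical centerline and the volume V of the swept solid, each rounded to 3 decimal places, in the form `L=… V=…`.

2πR = 2π·27.5 = 172.787596
per-turn = √(172.787596² + 37.5²) = √(29855.5533 + 1406.25) = √31261.8033 = 176.810077
L = 2 × 176.810077 = 353.620154
V = π·2.75² × L = 23.758294 × 353.620154 = 8401.411738

L=353.620 V=8401.412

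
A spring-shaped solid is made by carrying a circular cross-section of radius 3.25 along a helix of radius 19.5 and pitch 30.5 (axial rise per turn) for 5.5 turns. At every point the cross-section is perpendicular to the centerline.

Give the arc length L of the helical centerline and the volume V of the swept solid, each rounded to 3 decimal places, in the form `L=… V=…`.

L=694.437 V=23043.560

2πR = 2π·19.5 = 122.522113
per-turn = √(122.522113² + 30.5²) = √(15011.6683 + 930.25) = √15941.9183 = 126.261310
L = 5.5 × 126.261310 = 694.437203
V = π·3.25² × L = 33.183072 × 694.437203 = 23043.559975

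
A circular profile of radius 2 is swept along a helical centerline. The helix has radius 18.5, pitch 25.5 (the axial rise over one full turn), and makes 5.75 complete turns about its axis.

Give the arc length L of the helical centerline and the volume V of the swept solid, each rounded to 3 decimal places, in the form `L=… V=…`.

L=684.268 V=8598.763

2πR = 2π·18.5 = 116.238928
per-turn = √(116.238928² + 25.5²) = √(13511.4884 + 650.25) = √14161.7384 = 119.003103
L = 5.75 × 119.003103 = 684.267840
V = π·2² × L = 12.566371 × 684.267840 = 8598.763275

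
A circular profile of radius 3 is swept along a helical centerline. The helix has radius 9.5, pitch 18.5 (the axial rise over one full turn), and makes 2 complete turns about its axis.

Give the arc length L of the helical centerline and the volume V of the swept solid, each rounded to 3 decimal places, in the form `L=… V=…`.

2πR = 2π·9.5 = 59.690260
per-turn = √(59.690260² + 18.5²) = √(3562.9272 + 342.25) = √3905.1772 = 62.491417
L = 2 × 62.491417 = 124.982834
V = π·3² × L = 28.274334 × 124.982834 = 3533.806374

L=124.983 V=3533.806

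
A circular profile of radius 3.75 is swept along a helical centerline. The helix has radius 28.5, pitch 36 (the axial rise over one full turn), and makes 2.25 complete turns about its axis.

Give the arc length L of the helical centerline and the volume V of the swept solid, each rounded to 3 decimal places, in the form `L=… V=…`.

L=410.971 V=18156.127

2πR = 2π·28.5 = 179.070781
per-turn = √(179.070781² + 36²) = √(32066.3447 + 1296) = √33362.3447 = 182.653619
L = 2.25 × 182.653619 = 410.970644
V = π·3.75² × L = 44.178647 × 410.970644 = 18156.126871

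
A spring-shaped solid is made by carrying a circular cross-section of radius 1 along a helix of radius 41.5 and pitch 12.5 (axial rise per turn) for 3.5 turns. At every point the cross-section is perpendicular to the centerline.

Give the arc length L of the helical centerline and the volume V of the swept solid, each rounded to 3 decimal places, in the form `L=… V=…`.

2πR = 2π·41.5 = 260.752190
per-turn = √(260.752190² + 12.5²) = √(67991.7047 + 156.25) = √68147.9547 = 261.051632
L = 3.5 × 261.051632 = 913.680713
V = π·1² × L = 3.141593 × 913.680713 = 2870.412616

L=913.681 V=2870.413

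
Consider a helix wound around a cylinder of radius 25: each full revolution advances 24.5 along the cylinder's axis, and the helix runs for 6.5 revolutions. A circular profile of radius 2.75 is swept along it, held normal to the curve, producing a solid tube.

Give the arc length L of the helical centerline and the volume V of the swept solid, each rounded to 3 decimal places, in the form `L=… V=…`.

L=1033.362 V=24550.924

2πR = 2π·25 = 157.079633
per-turn = √(157.079633² + 24.5²) = √(24674.0110 + 600.25) = √25274.2610 = 158.978807
L = 6.5 × 158.978807 = 1033.362244
V = π·2.75² × L = 23.758294 × 1033.362244 = 24550.924459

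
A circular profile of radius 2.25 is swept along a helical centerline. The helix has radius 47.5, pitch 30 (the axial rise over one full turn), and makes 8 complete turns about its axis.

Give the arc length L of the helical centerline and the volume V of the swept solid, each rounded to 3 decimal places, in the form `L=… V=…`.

2πR = 2π·47.5 = 298.451302
per-turn = √(298.451302² + 30²) = √(89073.1797 + 900) = √89973.1797 = 299.955296
L = 8 × 299.955296 = 2399.642370
V = π·2.25² × L = 15.904313 × 2399.642370 = 38164.662876

L=2399.642 V=38164.663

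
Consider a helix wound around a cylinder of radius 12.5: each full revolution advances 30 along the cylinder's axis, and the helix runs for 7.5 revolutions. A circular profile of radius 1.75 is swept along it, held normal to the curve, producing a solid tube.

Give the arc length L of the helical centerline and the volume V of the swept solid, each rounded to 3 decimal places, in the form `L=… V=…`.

2πR = 2π·12.5 = 78.539816
per-turn = √(78.539816² + 30²) = √(6168.5028 + 900) = √7068.5028 = 84.074388
L = 7.5 × 84.074388 = 630.557911
V = π·1.75² × L = 9.621128 × 630.557911 = 6066.678063

L=630.558 V=6066.678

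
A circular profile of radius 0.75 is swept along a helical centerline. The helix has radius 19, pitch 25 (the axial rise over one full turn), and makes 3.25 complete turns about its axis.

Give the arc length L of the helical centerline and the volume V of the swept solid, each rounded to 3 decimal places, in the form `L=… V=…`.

L=396.403 V=700.502

2πR = 2π·19 = 119.380521
per-turn = √(119.380521² + 25²) = √(14251.7088 + 625) = √14876.7088 = 121.970114
L = 3.25 × 121.970114 = 396.402871
V = π·0.75² × L = 1.767146 × 396.402871 = 700.501696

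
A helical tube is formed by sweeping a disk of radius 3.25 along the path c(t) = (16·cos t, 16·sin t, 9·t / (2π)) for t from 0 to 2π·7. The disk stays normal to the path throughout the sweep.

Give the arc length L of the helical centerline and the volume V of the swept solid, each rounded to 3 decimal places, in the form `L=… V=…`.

2πR = 2π·16 = 100.530965
per-turn = √(100.530965² + 9²) = √(10106.4749 + 81) = √10187.4749 = 100.933022
L = 7 × 100.933022 = 706.531153
V = π·3.25² × L = 33.183072 × 706.531153 = 23444.874412

L=706.531 V=23444.874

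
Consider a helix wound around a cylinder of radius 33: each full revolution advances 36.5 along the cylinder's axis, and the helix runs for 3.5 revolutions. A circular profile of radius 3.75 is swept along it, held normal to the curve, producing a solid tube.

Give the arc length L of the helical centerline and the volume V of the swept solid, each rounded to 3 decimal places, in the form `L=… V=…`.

2πR = 2π·33 = 207.345115
per-turn = √(207.345115² + 36.5²) = √(42991.9968 + 1332.25) = √44324.2468 = 210.533244
L = 3.5 × 210.533244 = 736.866354
V = π·3.75² × L = 44.178647 × 736.866354 = 32553.758291

L=736.866 V=32553.758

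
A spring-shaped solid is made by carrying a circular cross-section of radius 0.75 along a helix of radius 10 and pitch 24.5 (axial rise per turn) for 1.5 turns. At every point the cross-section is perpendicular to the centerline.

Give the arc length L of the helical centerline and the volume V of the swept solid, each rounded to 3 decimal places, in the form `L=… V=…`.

2πR = 2π·10 = 62.831853
per-turn = √(62.831853² + 24.5²) = √(3947.8418 + 600.25) = √4548.0918 = 67.439542
L = 1.5 × 67.439542 = 101.159312
V = π·0.75² × L = 1.767146 × 101.159312 = 178.763261

L=101.159 V=178.763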